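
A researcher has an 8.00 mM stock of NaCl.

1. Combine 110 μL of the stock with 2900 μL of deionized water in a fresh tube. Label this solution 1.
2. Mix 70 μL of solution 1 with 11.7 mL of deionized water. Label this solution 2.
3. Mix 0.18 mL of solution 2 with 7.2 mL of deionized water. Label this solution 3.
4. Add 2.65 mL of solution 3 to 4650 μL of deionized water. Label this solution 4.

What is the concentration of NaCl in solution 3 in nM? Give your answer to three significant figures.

Step 1: 110 μL + 2900 μL = 3010 μL total → factor 3010/110 = 27.364
Step 2: 70 μL + 11.7 mL = 11770 μL total → factor 11770/70 = 168.14
Step 3: 0.18 mL + 7.2 mL = 7.38 mL total → factor 7.38/0.18 = 41
Dilution factor through solution 3 = 27.364 × 168.14 × 41 = 1.8864 × 10^5
[solution 3] = 8.00 mM / 1.8864 × 10^5 = 4.241 × 10^-5 mM = 42.4 nM

42.4 nM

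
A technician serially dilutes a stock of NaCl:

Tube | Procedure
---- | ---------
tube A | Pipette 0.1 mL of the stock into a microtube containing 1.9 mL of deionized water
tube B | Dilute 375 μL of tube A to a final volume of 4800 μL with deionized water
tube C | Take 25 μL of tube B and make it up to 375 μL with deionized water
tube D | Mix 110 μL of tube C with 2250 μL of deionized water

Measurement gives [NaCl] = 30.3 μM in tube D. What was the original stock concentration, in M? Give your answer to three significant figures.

2.50 M

Step 1: 0.1 mL + 1.9 mL = 2 mL total → factor 2/0.1 = 20
Step 2: 375 μL brought to 4800 μL → factor 4800/375 = 12.8
Step 3: 25 μL brought to 375 μL → factor 375/25 = 15
Step 4: 110 μL + 2250 μL = 2360 μL total → factor 2360/110 = 21.455
Overall dilution factor = 20 × 12.8 × 15 × 21.455 = 82385
Stock = 30.3 μM × 82385 = 2.496 × 10^6 μM = 2.50 M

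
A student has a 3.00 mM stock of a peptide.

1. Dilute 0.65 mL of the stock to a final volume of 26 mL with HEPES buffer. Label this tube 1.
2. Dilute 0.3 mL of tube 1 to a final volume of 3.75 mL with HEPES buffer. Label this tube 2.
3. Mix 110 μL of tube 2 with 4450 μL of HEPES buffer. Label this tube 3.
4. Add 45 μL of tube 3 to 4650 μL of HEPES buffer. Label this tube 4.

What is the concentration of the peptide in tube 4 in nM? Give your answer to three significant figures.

1.39 nM

Step 1: 0.65 mL brought to 26 mL → factor 26/0.65 = 40
Step 2: 0.3 mL brought to 3.75 mL → factor 3.75/0.3 = 12.5
Step 3: 110 μL + 4450 μL = 4560 μL total → factor 4560/110 = 41.455
Step 4: 45 μL + 4650 μL = 4695 μL total → factor 4695/45 = 104.33
Overall dilution factor = 40 × 12.5 × 41.455 × 104.33 = 2.1625 × 10^6
Final = 3.00 mM / 2.1625 × 10^6 = 1.387 × 10^-6 mM = 1.39 nM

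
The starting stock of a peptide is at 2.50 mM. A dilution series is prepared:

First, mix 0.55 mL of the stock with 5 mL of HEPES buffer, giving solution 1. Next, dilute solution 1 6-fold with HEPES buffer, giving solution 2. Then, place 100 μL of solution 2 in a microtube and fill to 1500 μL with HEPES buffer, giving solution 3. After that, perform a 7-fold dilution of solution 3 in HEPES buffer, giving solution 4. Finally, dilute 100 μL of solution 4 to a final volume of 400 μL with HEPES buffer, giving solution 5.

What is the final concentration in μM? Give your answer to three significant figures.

0.0983 μM

Step 1: 0.55 mL + 5 mL = 5.55 mL total → factor 5.55/0.55 = 10.091
Step 2: 6-fold → factor 6
Step 3: 100 μL brought to 1500 μL → factor 1500/100 = 15
Step 4: 7-fold → factor 7
Step 5: 100 μL brought to 400 μL → factor 400/100 = 4
Overall dilution factor = 10.091 × 6 × 15 × 7 × 4 = 25429
Final = 2.50 mM / 25429 = 9.831 × 10^-5 mM = 0.0983 μM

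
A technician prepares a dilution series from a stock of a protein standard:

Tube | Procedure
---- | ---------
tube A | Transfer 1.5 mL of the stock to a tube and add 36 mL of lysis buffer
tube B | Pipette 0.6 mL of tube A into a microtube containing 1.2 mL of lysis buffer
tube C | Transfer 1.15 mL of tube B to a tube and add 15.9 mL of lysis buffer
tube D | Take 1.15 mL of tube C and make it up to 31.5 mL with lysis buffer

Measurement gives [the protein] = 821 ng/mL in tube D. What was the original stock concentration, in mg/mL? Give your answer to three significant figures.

Step 1: 1.5 mL + 36 mL = 37.5 mL total → factor 37.5/1.5 = 25
Step 2: 0.6 mL + 1.2 mL = 1.8 mL total → factor 1.8/0.6 = 3
Step 3: 1.15 mL + 15.9 mL = 17.05 mL total → factor 17.05/1.15 = 14.826
Step 4: 1.15 mL brought to 31.5 mL → factor 31.5/1.15 = 27.391
Overall dilution factor = 25 × 3 × 14.826 × 27.391 = 30458
Stock = 821 ng/mL × 30458 = 2.501 × 10^7 ng/mL = 25.0 mg/mL

25.0 mg/mL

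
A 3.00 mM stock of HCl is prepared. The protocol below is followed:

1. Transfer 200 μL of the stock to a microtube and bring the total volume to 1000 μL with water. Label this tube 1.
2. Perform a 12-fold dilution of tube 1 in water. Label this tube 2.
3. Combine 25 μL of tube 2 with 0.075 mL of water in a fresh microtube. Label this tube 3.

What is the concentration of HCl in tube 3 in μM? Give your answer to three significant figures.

12.5 μM

Step 1: 200 μL brought to 1000 μL → factor 1000/200 = 5
Step 2: 12-fold → factor 12
Step 3: 25 μL + 0.075 mL = 100 μL total → factor 100/25 = 4
Overall dilution factor = 5 × 12 × 4 = 240
Final = 3.00 mM / 240 = 0.01250 mM = 12.5 μM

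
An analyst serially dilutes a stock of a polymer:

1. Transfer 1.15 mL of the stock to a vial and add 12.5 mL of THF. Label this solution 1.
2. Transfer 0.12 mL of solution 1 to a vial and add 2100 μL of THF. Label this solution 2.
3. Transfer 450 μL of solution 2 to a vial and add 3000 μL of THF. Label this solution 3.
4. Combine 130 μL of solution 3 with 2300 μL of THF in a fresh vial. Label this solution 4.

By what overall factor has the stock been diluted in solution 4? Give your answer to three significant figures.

3.15 × 10^4

Step 1: 1.15 mL + 12.5 mL = 13.65 mL total → factor 13.65/1.15 = 11.87
Step 2: 0.12 mL + 2100 μL = 2.22 mL total → factor 2.22/0.12 = 18.5
Step 3: 450 μL + 3000 μL = 3450 μL total → factor 3450/450 = 7.6667
Step 4: 130 μL + 2300 μL = 2430 μL total → factor 2430/130 = 18.692
Overall dilution factor = 11.87 × 18.5 × 7.6667 × 18.692 = 31468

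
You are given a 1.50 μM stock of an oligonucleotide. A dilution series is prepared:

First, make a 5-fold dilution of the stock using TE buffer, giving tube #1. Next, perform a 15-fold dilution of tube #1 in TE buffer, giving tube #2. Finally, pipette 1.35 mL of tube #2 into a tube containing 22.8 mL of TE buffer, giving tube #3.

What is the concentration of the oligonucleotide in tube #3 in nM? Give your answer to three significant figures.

1.12 nM

Step 1: 5-fold → factor 5
Step 2: 15-fold → factor 15
Step 3: 1.35 mL + 22.8 mL = 24.15 mL total → factor 24.15/1.35 = 17.889
Overall dilution factor = 5 × 15 × 17.889 = 1341.7
Final = 1.50 μM / 1341.7 = 0.001118 μM = 1.12 nM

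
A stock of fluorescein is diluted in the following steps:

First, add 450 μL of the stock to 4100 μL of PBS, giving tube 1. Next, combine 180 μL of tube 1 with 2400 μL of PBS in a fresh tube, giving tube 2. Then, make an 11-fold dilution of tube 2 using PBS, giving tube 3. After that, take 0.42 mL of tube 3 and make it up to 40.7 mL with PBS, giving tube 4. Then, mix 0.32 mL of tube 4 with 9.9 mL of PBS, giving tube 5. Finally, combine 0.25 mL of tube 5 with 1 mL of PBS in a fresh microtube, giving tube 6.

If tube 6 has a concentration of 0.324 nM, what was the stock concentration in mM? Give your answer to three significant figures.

Step 1: 450 μL + 4100 μL = 4550 μL total → factor 4550/450 = 10.111
Step 2: 180 μL + 2400 μL = 2580 μL total → factor 2580/180 = 14.333
Step 3: 11-fold → factor 11
Step 4: 0.42 mL brought to 40.7 mL → factor 40.7/0.42 = 96.905
Step 5: 0.32 mL + 9.9 mL = 10.22 mL total → factor 10.22/0.32 = 31.938
Step 6: 0.25 mL + 1 mL = 1.25 mL total → factor 1.25/0.25 = 5
Overall dilution factor = 10.111 × 14.333 × 11 × 96.905 × 31.938 × 5 = 2.4669 × 10^7
Stock = 0.324 nM × 2.4669 × 10^7 = 7.993 × 10^6 nM = 7.99 mM

7.99 mM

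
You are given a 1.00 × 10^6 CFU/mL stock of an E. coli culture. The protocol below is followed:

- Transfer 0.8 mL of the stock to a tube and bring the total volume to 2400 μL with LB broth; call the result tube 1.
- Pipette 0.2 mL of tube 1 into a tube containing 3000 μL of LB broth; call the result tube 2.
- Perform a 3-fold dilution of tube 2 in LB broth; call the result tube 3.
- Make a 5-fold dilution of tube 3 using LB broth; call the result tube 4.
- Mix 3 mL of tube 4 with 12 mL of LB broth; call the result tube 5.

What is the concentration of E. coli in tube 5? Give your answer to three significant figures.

Step 1: 0.8 mL brought to 2400 μL → factor 2.4/0.8 = 3
Step 2: 0.2 mL + 3000 μL = 3.2 mL total → factor 3.2/0.2 = 16
Step 3: 3-fold → factor 3
Step 4: 5-fold → factor 5
Step 5: 3 mL + 12 mL = 15 mL total → factor 15/3 = 5
Overall dilution factor = 3 × 16 × 3 × 5 × 5 = 3600
Final = 1.00 × 10^6 CFU/mL / 3600 = 278 CFU/mL

278 CFU/mL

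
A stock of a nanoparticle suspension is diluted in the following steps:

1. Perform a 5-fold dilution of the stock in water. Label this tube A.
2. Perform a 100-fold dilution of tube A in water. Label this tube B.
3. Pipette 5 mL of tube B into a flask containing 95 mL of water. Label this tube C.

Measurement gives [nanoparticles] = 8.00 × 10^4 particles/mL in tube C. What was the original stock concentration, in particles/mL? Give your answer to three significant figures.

Step 1: 5-fold → factor 5
Step 2: 100-fold → factor 100
Step 3: 5 mL + 95 mL = 100 mL total → factor 100/5 = 20
Overall dilution factor = 5 × 100 × 20 = 10000
Stock = 8.00 × 10^4 particles/mL × 10000 = 8.00 × 10^8 particles/mL

8.00 × 10^8 particles/mL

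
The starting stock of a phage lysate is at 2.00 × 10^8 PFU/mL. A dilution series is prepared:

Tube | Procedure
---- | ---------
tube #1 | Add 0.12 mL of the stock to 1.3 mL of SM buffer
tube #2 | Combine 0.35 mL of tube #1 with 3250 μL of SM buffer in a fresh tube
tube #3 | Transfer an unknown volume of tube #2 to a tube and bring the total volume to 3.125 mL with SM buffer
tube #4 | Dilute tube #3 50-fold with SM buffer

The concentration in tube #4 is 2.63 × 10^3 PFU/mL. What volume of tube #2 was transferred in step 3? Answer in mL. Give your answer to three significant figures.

0.250 mL

Step 1: 0.12 mL + 1.3 mL = 1.42 mL total → factor 1.42/0.12 = 11.833
Step 2: 0.35 mL + 3250 μL = 3.6 mL total → factor 3.6/0.35 = 10.286
Step 3: v brought to 3.125 mL → factor = 3.125 mL/v
Step 4: 50-fold → factor 50
Product of known-step factors = 6085.7
Overall factor = 2.00 × 10^8 PFU/mL / (2.63 × 10^3 PFU/mL) = 76046
Step-3 factor = 76046 / 6085.7 = 12.496
v = 3.125 mL / 12.496 = 0.250 mL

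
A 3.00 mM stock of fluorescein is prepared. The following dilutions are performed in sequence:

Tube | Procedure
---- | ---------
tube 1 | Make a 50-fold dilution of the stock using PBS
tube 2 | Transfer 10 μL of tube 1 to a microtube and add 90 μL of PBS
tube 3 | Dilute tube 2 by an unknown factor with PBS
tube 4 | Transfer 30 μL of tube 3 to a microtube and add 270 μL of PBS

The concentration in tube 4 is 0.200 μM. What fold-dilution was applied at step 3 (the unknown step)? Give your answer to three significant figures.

3.00-fold

Step 1: 50-fold → factor 50
Step 2: 10 μL + 90 μL = 100 μL total → factor 100/10 = 10
Step 3: unknown factor x
Step 4: 30 μL + 270 μL = 300 μL total → factor 300/30 = 10
Product of known-step factors = 5000
Overall factor = 3.00 mM / (0.200 μM) = 15000
x = 15000 / 5000 = 3.00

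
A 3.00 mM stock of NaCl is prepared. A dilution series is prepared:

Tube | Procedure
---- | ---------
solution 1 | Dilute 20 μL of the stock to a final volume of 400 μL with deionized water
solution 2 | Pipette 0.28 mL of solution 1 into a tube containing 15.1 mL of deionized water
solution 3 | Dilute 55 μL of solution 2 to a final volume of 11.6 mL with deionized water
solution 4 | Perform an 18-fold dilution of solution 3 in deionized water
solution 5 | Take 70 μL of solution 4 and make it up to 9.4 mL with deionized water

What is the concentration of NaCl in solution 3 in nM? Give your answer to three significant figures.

12.9 nM

Step 1: 20 μL brought to 400 μL → factor 400/20 = 20
Step 2: 0.28 mL + 15.1 mL = 15.38 mL total → factor 15.38/0.28 = 54.929
Step 3: 55 μL brought to 11.6 mL → factor 11600/55 = 210.91
Dilution factor through solution 3 = 20 × 54.929 × 210.91 = 2.317 × 10^5
[solution 3] = 3.00 mM / 2.317 × 10^5 = 1.295 × 10^-5 mM = 12.9 nM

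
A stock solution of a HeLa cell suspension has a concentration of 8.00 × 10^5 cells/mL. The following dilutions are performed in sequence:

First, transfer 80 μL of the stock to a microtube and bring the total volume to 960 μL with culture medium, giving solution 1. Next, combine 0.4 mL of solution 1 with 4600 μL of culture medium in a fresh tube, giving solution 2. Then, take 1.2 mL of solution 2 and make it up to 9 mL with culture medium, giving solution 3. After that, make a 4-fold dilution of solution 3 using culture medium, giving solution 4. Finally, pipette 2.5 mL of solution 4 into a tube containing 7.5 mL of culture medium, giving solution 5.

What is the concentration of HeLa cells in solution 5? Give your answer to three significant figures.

44.4 cells/mL

Step 1: 80 μL brought to 960 μL → factor 960/80 = 12
Step 2: 0.4 mL + 4600 μL = 5 mL total → factor 5/0.4 = 12.5
Step 3: 1.2 mL brought to 9 mL → factor 9/1.2 = 7.5
Step 4: 4-fold → factor 4
Step 5: 2.5 mL + 7.5 mL = 10 mL total → factor 10/2.5 = 4
Overall dilution factor = 12 × 12.5 × 7.5 × 4 × 4 = 18000
Final = 8.00 × 10^5 cells/mL / 18000 = 44.4 cells/mL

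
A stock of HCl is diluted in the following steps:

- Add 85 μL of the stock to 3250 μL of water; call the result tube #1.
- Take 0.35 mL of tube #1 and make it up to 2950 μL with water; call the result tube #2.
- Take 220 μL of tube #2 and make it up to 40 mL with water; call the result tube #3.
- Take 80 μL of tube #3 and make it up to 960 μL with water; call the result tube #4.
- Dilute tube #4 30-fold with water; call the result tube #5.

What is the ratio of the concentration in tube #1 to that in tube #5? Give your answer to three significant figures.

Step 1: 85 μL + 3250 μL = 3335 μL total → factor 3335/85 = 39.235
Step 2: 0.35 mL brought to 2950 μL → factor 2.95/0.35 = 8.4286
Step 3: 220 μL brought to 40 mL → factor 40000/220 = 181.82
Step 4: 80 μL brought to 960 μL → factor 960/80 = 12
Step 5: 30-fold → factor 30
Dilution factor to tube #1 = 39.235; to tube #5 = 2.1646 × 10^7
[tube #1]/[tube #5] = (factor to tube #5)/(factor to tube #1) = 2.1646 × 10^7/39.235 = 5.52 × 10^5

5.52 × 10^5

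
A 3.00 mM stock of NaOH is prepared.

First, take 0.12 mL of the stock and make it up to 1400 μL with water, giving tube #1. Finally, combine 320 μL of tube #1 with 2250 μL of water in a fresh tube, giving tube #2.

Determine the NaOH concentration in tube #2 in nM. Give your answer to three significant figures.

Step 1: 0.12 mL brought to 1400 μL → factor 1.4/0.12 = 11.667
Step 2: 320 μL + 2250 μL = 2570 μL total → factor 2570/320 = 8.0312
Overall dilution factor = 11.667 × 8.0312 = 93.698
Final = 3.00 mM / 93.698 = 0.03202 mM = 3.20 × 10^4 nM

3.20 × 10^4 nM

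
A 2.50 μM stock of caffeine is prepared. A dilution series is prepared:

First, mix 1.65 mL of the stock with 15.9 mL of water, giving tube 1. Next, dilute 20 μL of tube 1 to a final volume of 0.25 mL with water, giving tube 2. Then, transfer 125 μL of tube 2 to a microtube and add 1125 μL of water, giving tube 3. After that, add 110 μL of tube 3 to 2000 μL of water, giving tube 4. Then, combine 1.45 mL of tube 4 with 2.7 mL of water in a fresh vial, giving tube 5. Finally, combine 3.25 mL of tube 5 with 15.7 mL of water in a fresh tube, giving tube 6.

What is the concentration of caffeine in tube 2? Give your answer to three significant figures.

0.0188 μM

Step 1: 1.65 mL + 15.9 mL = 17.55 mL total → factor 17.55/1.65 = 10.636
Step 2: 20 μL brought to 0.25 mL → factor 250/20 = 12.5
Dilution factor through tube 2 = 10.636 × 12.5 = 132.95
[tube 2] = 2.50 μM / 132.95 = 0.0188 μM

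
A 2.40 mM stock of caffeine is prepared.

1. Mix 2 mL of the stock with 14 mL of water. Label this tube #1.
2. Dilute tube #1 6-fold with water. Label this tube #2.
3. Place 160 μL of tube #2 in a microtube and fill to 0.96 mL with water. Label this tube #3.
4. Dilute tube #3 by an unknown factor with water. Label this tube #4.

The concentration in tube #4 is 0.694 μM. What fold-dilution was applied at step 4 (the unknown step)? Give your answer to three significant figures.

12.0-fold

Step 1: 2 mL + 14 mL = 16 mL total → factor 16/2 = 8
Step 2: 6-fold → factor 6
Step 3: 160 μL brought to 0.96 mL → factor 960/160 = 6
Step 4: unknown factor x
Product of known-step factors = 288
Overall factor = 2.40 mM / (0.694 μM) = 3458.2
x = 3458.2 / 288 = 12.0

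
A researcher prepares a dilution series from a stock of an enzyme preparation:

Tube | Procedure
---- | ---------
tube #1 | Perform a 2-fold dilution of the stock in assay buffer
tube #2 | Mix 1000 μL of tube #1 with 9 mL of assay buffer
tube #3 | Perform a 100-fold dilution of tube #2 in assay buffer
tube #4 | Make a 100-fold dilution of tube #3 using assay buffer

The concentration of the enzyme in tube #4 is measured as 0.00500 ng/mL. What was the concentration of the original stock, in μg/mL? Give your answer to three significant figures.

1.00 μg/mL

Step 1: 2-fold → factor 2
Step 2: 1000 μL + 9 mL = 10000 μL total → factor 10000/1000 = 10
Step 3: 100-fold → factor 100
Step 4: 100-fold → factor 100
Overall dilution factor = 2 × 10 × 100 × 100 = 2 × 10^5
Stock = 0.00500 ng/mL × 2 × 10^5 = 1000 ng/mL = 1.00 μg/mL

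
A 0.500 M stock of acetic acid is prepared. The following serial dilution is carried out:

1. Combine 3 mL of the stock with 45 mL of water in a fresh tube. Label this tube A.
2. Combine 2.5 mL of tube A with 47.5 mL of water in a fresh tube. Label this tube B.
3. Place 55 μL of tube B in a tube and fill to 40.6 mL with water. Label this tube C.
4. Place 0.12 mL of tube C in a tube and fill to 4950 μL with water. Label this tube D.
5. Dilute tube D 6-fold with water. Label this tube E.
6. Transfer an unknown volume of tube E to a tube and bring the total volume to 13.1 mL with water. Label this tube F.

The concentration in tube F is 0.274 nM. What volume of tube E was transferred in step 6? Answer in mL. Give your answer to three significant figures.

0.420 mL

Step 1: 3 mL + 45 mL = 48 mL total → factor 48/3 = 16
Step 2: 2.5 mL + 47.5 mL = 50 mL total → factor 50/2.5 = 20
Step 3: 55 μL brought to 40.6 mL → factor 40600/55 = 738.18
Step 4: 0.12 mL brought to 4950 μL → factor 4.95/0.12 = 41.25
Step 5: 6-fold → factor 6
Step 6: v brought to 13.1 mL → factor = 13.1 mL/v
Product of known-step factors = 5.8464 × 10^7
Overall factor = 0.500 M / (0.274 nM) = 1.8248 × 10^9
Step-6 factor = 1.8248 × 10^9 / 5.8464 × 10^7 = 31.213
v = 13.1 mL / 31.213 = 0.420 mL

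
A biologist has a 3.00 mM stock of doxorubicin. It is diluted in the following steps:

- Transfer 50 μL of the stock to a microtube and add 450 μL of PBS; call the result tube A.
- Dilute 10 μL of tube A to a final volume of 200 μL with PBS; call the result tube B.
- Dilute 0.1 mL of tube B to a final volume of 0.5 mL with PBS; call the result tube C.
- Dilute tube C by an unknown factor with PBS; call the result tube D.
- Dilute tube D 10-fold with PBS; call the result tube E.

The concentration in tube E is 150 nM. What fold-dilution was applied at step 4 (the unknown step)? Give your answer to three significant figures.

2.00-fold

Step 1: 50 μL + 450 μL = 500 μL total → factor 500/50 = 10
Step 2: 10 μL brought to 200 μL → factor 200/10 = 20
Step 3: 0.1 mL brought to 0.5 mL → factor 0.5/0.1 = 5
Step 4: unknown factor x
Step 5: 10-fold → factor 10
Product of known-step factors = 10000
Overall factor = 3.00 mM / (150 nM) = 20000
x = 20000 / 10000 = 2.00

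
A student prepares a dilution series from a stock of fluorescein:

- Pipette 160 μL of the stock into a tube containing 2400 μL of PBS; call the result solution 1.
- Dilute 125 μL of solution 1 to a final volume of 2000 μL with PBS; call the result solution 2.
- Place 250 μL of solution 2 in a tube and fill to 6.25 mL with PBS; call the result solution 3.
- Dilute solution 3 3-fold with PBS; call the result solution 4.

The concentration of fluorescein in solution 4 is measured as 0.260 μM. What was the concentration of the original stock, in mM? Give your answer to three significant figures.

4.99 mM

Step 1: 160 μL + 2400 μL = 2560 μL total → factor 2560/160 = 16
Step 2: 125 μL brought to 2000 μL → factor 2000/125 = 16
Step 3: 250 μL brought to 6.25 mL → factor 6250/250 = 25
Step 4: 3-fold → factor 3
Overall dilution factor = 16 × 16 × 25 × 3 = 19200
Stock = 0.260 μM × 19200 = 4992 μM = 4.99 mM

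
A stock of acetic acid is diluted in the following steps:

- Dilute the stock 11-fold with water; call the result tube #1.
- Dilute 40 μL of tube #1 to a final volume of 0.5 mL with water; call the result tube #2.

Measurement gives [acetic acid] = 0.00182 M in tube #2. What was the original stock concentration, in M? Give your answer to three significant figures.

0.250 M

Step 1: 11-fold → factor 11
Step 2: 40 μL brought to 0.5 mL → factor 500/40 = 12.5
Overall dilution factor = 11 × 12.5 = 137.5
Stock = 0.00182 M × 137.5 = 0.250 M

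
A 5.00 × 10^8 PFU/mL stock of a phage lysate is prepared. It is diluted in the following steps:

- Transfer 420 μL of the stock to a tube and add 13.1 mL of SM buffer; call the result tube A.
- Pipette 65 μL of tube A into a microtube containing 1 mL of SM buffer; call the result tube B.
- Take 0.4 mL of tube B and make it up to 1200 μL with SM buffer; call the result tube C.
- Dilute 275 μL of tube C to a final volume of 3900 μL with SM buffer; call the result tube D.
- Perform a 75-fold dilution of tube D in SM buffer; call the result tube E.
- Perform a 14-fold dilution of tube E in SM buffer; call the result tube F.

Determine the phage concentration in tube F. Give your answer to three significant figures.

Step 1: 420 μL + 13.1 mL = 13520 μL total → factor 13520/420 = 32.19
Step 2: 65 μL + 1 mL = 1065 μL total → factor 1065/65 = 16.385
Step 3: 0.4 mL brought to 1200 μL → factor 1.2/0.4 = 3
Step 4: 275 μL brought to 3900 μL → factor 3900/275 = 14.182
Step 5: 75-fold → factor 75
Step 6: 14-fold → factor 14
Overall dilution factor = 32.19 × 16.385 × 3 × 14.182 × 75 × 14 = 2.3562 × 10^7
Final = 5.00 × 10^8 PFU/mL / 2.3562 × 10^7 = 21.2 PFU/mL

21.2 PFU/mL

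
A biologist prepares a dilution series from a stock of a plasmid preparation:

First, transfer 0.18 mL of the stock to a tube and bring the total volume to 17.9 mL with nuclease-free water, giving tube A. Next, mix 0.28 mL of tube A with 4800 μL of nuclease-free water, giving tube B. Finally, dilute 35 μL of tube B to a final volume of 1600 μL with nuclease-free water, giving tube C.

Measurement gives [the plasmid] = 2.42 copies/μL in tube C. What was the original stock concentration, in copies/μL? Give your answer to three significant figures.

Step 1: 0.18 mL brought to 17.9 mL → factor 17.9/0.18 = 99.444
Step 2: 0.28 mL + 4800 μL = 5.08 mL total → factor 5.08/0.28 = 18.143
Step 3: 35 μL brought to 1600 μL → factor 1600/35 = 45.714
Overall dilution factor = 99.444 × 18.143 × 45.714 = 82478
Stock = 2.42 copies/μL × 82478 = 2.00 × 10^5 copies/μL

2.00 × 10^5 copies/μL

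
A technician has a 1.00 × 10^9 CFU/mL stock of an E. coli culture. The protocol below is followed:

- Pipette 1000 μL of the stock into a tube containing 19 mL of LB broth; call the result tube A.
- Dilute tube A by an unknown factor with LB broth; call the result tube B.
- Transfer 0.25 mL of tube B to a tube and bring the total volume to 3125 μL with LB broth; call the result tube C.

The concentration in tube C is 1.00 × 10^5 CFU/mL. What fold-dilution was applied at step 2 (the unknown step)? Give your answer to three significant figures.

Step 1: 1000 μL + 19 mL = 20000 μL total → factor 20000/1000 = 20
Step 2: unknown factor x
Step 3: 0.25 mL brought to 3125 μL → factor 3.125/0.25 = 12.5
Product of known-step factors = 250
Overall factor = 1.00 × 10^9 CFU/mL / (1.00 × 10^5 CFU/mL) = 10000
x = 10000 / 250 = 40.0

40.0-fold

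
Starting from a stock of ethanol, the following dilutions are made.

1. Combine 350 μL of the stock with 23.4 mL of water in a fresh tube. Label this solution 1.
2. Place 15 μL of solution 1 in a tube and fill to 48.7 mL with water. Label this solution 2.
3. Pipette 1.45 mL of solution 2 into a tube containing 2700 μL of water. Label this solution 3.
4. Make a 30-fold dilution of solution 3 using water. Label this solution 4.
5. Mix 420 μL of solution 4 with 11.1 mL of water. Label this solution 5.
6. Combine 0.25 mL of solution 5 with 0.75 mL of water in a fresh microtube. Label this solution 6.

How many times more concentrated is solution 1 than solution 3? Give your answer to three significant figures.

Step 1: 350 μL + 23.4 mL = 23750 μL total → factor 23750/350 = 67.857
Step 2: 15 μL brought to 48.7 mL → factor 48700/15 = 3246.7
Step 3: 1.45 mL + 2700 μL = 4.15 mL total → factor 4.15/1.45 = 2.8621
Dilution factor to solution 1 = 67.857; to solution 3 = 6.3054 × 10^5
[solution 1]/[solution 3] = (factor to solution 3)/(factor to solution 1) = 6.3054 × 10^5/67.857 = 9.29 × 10^3

9.29 × 10^3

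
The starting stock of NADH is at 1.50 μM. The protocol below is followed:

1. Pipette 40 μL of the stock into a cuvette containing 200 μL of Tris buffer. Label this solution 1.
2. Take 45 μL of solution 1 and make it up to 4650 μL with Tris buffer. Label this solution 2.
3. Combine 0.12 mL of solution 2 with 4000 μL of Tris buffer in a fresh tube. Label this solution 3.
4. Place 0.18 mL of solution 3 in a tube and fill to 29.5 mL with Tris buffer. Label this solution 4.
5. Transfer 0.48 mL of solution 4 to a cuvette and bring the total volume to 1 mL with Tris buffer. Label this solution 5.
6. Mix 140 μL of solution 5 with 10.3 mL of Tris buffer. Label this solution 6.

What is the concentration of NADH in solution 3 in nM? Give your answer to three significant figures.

0.0705 nM

Step 1: 40 μL + 200 μL = 240 μL total → factor 240/40 = 6
Step 2: 45 μL brought to 4650 μL → factor 4650/45 = 103.33
Step 3: 0.12 mL + 4000 μL = 4.12 mL total → factor 4.12/0.12 = 34.333
Dilution factor through solution 3 = 6 × 103.33 × 34.333 = 21287
[solution 3] = 1.50 μM / 21287 = 7.047 × 10^-5 μM = 0.0705 nM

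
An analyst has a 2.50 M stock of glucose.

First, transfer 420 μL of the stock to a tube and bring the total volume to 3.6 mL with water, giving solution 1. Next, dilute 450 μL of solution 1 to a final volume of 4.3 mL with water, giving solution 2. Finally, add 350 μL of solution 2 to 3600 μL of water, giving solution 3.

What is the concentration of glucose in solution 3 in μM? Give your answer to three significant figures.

Step 1: 420 μL brought to 3.6 mL → factor 3600/420 = 8.5714
Step 2: 450 μL brought to 4.3 mL → factor 4300/450 = 9.5556
Step 3: 350 μL + 3600 μL = 3950 μL total → factor 3950/350 = 11.286
Overall dilution factor = 8.5714 × 9.5556 × 11.286 = 924.35
Final = 2.50 M / 924.35 = 0.002705 M = 2.70 × 10^3 μM

2.70 × 10^3 μM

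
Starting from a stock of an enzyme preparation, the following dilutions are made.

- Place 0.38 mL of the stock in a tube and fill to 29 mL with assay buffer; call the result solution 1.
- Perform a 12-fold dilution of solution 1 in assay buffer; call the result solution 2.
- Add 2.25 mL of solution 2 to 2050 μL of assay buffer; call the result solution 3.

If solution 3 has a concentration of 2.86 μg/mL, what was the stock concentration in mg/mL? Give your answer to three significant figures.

5.01 mg/mL

Step 1: 0.38 mL brought to 29 mL → factor 29/0.38 = 76.316
Step 2: 12-fold → factor 12
Step 3: 2.25 mL + 2050 μL = 4.3 mL total → factor 4.3/2.25 = 1.9111
Overall dilution factor = 76.316 × 12 × 1.9111 = 1750.2
Stock = 2.86 μg/mL × 1750.2 = 5006 μg/mL = 5.01 mg/mL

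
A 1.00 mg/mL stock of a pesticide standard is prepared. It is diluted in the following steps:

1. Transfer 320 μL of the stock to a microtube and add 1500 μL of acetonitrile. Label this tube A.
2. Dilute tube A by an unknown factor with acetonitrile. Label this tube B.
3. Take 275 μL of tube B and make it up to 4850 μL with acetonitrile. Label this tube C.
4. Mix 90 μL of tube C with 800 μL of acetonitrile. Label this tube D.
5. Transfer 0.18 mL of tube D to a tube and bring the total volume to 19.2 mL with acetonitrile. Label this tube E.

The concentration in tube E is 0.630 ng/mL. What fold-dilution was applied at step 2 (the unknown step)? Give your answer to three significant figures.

Step 1: 320 μL + 1500 μL = 1820 μL total → factor 1820/320 = 5.6875
Step 2: unknown factor x
Step 3: 275 μL brought to 4850 μL → factor 4850/275 = 17.636
Step 4: 90 μL + 800 μL = 890 μL total → factor 890/90 = 9.8889
Step 5: 0.18 mL brought to 19.2 mL → factor 19.2/0.18 = 106.67
Product of known-step factors = 1.0581 × 10^5
Overall factor = 1.00 mg/mL / (0.630 ng/mL) = 1.5873 × 10^6
x = 1.5873 × 10^6 / 1.0581 × 10^5 = 15.0

15.0-fold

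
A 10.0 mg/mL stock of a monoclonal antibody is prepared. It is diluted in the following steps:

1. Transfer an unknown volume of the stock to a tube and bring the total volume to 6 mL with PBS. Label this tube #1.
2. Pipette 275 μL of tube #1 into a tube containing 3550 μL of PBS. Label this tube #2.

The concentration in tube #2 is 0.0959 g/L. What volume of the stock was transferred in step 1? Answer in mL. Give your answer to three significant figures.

Step 1: v brought to 6 mL → factor = 6 mL/v
Step 2: 275 μL + 3550 μL = 3825 μL total → factor 3825/275 = 13.909
Product of known-step factors = 13.909
Overall factor = 10.0 mg/mL / (0.0959 g/L) = 104.28
Step-1 factor = 104.28 / 13.909 = 7.4969
v = 6 mL / 7.4969 = 0.800 mL

0.800 mL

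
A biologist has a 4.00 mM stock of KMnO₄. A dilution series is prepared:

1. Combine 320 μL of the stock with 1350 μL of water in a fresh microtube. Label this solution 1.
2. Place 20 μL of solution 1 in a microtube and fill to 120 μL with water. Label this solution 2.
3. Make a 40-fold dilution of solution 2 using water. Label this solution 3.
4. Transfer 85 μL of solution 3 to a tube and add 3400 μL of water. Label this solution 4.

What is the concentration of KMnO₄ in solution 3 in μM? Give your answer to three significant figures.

Step 1: 320 μL + 1350 μL = 1670 μL total → factor 1670/320 = 5.2188
Step 2: 20 μL brought to 120 μL → factor 120/20 = 6
Step 3: 40-fold → factor 40
Dilution factor through solution 3 = 5.2188 × 6 × 40 = 1252.5
[solution 3] = 4.00 mM / 1252.5 = 0.003194 mM = 3.19 μM

3.19 μM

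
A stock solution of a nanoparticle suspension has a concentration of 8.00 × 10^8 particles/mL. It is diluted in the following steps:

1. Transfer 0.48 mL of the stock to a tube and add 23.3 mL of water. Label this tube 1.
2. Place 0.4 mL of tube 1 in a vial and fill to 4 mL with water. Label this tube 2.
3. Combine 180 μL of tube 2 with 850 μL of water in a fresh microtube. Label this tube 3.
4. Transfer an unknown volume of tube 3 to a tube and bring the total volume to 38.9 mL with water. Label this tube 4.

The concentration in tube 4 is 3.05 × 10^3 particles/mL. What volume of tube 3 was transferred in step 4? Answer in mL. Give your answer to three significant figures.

Step 1: 0.48 mL + 23.3 mL = 23.78 mL total → factor 23.78/0.48 = 49.542
Step 2: 0.4 mL brought to 4 mL → factor 4/0.4 = 10
Step 3: 180 μL + 850 μL = 1030 μL total → factor 1030/180 = 5.7222
Step 4: v brought to 38.9 mL → factor = 38.9 mL/v
Product of known-step factors = 2834.9
Overall factor = 8.00 × 10^8 particles/mL / (3.05 × 10^3 particles/mL) = 2.623 × 10^5
Step-4 factor = 2.623 × 10^5 / 2834.9 = 92.524
v = 38.9 mL / 92.524 = 0.420 mL

0.420 mL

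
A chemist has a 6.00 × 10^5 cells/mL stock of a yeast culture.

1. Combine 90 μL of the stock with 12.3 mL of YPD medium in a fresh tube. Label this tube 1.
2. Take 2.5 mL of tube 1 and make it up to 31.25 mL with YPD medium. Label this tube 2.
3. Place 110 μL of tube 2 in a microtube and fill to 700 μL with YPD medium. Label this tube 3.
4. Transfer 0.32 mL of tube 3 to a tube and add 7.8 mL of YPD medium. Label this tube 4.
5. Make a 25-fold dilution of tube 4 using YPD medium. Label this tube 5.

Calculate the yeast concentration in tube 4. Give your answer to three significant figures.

2.16 cells/mL

Step 1: 90 μL + 12.3 mL = 12390 μL total → factor 12390/90 = 137.67
Step 2: 2.5 mL brought to 31.25 mL → factor 31.25/2.5 = 12.5
Step 3: 110 μL brought to 700 μL → factor 700/110 = 6.3636
Step 4: 0.32 mL + 7.8 mL = 8.12 mL total → factor 8.12/0.32 = 25.375
Dilution factor through tube 4 = 137.67 × 12.5 × 6.3636 × 25.375 = 2.7788 × 10^5
[tube 4] = 6.00 × 10^5 cells/mL / 2.7788 × 10^5 = 2.16 cells/mL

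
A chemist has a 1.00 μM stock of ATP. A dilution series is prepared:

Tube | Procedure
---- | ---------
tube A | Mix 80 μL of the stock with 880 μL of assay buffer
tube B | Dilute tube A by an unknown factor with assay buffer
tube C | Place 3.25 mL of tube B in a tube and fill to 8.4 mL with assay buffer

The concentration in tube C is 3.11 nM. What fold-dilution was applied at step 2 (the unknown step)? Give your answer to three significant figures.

10.4-fold

Step 1: 80 μL + 880 μL = 960 μL total → factor 960/80 = 12
Step 2: unknown factor x
Step 3: 3.25 mL brought to 8.4 mL → factor 8.4/3.25 = 2.5846
Product of known-step factors = 31.015
Overall factor = 1.00 μM / (3.11 nM) = 321.54
x = 321.54 / 31.015 = 10.4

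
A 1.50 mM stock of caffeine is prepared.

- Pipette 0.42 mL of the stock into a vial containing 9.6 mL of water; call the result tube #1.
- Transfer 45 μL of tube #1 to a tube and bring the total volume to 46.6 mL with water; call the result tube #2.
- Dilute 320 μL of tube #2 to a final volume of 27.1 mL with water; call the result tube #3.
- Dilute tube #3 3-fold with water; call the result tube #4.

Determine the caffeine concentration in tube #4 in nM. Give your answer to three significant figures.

Step 1: 0.42 mL + 9.6 mL = 10.02 mL total → factor 10.02/0.42 = 23.857
Step 2: 45 μL brought to 46.6 mL → factor 46600/45 = 1035.6
Step 3: 320 μL brought to 27.1 mL → factor 27100/320 = 84.688
Step 4: 3-fold → factor 3
Overall dilution factor = 23.857 × 1035.6 × 84.688 × 3 = 6.2767 × 10^6
Final = 1.50 mM / 6.2767 × 10^6 = 2.390 × 10^-7 mM = 0.239 nM

0.239 nM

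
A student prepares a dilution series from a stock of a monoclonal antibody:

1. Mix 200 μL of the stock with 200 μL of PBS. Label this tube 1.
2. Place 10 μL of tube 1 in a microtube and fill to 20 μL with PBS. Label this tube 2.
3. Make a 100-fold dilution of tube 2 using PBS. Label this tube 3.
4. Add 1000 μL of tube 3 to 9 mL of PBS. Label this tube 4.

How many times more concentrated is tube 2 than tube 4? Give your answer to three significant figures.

Step 1: 200 μL + 200 μL = 400 μL total → factor 400/200 = 2
Step 2: 10 μL brought to 20 μL → factor 20/10 = 2
Step 3: 100-fold → factor 100
Step 4: 1000 μL + 9 mL = 10000 μL total → factor 10000/1000 = 10
Dilution factor to tube 2 = 4; to tube 4 = 4000
[tube 2]/[tube 4] = (factor to tube 4)/(factor to tube 2) = 4000/4 = 1.00 × 10^3

1.00 × 10^3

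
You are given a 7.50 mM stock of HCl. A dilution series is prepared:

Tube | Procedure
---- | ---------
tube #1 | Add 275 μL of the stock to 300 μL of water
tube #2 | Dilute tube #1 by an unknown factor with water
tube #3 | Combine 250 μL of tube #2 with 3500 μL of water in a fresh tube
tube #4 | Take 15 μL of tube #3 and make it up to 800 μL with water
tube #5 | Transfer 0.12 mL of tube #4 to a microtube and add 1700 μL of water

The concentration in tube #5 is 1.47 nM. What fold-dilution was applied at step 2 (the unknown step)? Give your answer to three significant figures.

Step 1: 275 μL + 300 μL = 575 μL total → factor 575/275 = 2.0909
Step 2: unknown factor x
Step 3: 250 μL + 3500 μL = 3750 μL total → factor 3750/250 = 15
Step 4: 15 μL brought to 800 μL → factor 800/15 = 53.333
Step 5: 0.12 mL + 1700 μL = 1.82 mL total → factor 1.82/0.12 = 15.167
Product of known-step factors = 25370
Overall factor = 7.50 mM / (1.47 nM) = 5.102 × 10^6
x = 5.102 × 10^6 / 25370 = 201

201-fold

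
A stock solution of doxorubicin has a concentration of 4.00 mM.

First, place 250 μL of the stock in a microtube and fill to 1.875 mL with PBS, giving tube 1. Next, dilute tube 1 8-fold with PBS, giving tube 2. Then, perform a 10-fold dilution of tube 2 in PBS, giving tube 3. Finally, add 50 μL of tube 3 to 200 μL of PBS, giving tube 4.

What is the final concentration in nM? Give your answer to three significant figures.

Step 1: 250 μL brought to 1.875 mL → factor 1875/250 = 7.5
Step 2: 8-fold → factor 8
Step 3: 10-fold → factor 10
Step 4: 50 μL + 200 μL = 250 μL total → factor 250/50 = 5
Overall dilution factor = 7.5 × 8 × 10 × 5 = 3000
Final = 4.00 mM / 3000 = 0.001333 mM = 1.33 × 10^3 nM

1.33 × 10^3 nM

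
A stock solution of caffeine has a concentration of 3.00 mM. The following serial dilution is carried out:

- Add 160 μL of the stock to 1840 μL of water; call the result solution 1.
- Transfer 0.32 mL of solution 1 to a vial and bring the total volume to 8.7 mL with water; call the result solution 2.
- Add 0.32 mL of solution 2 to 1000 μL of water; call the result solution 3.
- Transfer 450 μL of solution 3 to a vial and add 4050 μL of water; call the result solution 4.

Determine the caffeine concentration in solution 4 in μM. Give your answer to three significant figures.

0.214 μM

Step 1: 160 μL + 1840 μL = 2000 μL total → factor 2000/160 = 12.5
Step 2: 0.32 mL brought to 8.7 mL → factor 8.7/0.32 = 27.188
Step 3: 0.32 mL + 1000 μL = 1.32 mL total → factor 1.32/0.32 = 4.125
Step 4: 450 μL + 4050 μL = 4500 μL total → factor 4500/450 = 10
Overall dilution factor = 12.5 × 27.188 × 4.125 × 10 = 14019
Final = 3.00 mM / 14019 = 0.0002140 mM = 0.214 μM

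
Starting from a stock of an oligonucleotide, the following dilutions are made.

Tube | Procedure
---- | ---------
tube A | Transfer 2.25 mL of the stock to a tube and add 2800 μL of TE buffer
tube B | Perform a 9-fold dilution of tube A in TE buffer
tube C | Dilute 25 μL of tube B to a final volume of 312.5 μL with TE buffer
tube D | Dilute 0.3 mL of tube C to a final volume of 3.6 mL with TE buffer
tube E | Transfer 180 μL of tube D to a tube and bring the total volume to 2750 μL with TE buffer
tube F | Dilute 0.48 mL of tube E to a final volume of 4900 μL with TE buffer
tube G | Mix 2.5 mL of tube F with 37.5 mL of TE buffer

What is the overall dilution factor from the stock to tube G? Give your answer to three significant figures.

Step 1: 2.25 mL + 2800 μL = 5.05 mL total → factor 5.05/2.25 = 2.2444
Step 2: 9-fold → factor 9
Step 3: 25 μL brought to 312.5 μL → factor 312.5/25 = 12.5
Step 4: 0.3 mL brought to 3.6 mL → factor 3.6/0.3 = 12
Step 5: 180 μL brought to 2750 μL → factor 2750/180 = 15.278
Step 6: 0.48 mL brought to 4900 μL → factor 4.9/0.48 = 10.208
Step 7: 2.5 mL + 37.5 mL = 40 mL total → factor 40/2.5 = 16
Overall dilution factor = 2.2444 × 9 × 12.5 × 12 × 15.278 × 10.208 × 16 = 7.561 × 10^6

7.56 × 10^6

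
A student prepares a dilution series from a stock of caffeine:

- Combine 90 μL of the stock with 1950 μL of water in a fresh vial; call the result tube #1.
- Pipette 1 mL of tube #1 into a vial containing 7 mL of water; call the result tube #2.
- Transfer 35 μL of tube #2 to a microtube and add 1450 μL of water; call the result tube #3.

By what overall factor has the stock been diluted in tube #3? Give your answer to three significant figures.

Step 1: 90 μL + 1950 μL = 2040 μL total → factor 2040/90 = 22.667
Step 2: 1 mL + 7 mL = 8 mL total → factor 8/1 = 8
Step 3: 35 μL + 1450 μL = 1485 μL total → factor 1485/35 = 42.429
Overall dilution factor = 22.667 × 8 × 42.429 = 7693.7

7.69 × 10^3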